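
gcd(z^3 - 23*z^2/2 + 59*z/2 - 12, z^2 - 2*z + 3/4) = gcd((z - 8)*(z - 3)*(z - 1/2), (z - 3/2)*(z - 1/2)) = z - 1/2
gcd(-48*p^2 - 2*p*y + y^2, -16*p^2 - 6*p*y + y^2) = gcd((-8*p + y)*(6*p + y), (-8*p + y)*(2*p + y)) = -8*p + y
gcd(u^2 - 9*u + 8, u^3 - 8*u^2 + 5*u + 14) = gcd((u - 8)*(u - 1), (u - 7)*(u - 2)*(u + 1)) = 1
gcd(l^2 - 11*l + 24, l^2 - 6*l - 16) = l - 8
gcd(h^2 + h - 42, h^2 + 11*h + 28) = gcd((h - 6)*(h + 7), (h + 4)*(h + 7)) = h + 7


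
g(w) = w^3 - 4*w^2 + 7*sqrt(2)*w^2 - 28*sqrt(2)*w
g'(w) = 3*w^2 - 8*w + 14*sqrt(2)*w - 28*sqrt(2)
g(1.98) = -47.51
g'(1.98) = -4.47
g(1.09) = -34.86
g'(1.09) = -23.17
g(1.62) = -44.41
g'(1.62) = -12.61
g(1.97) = -47.47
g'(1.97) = -4.71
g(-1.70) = 79.45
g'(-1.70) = -50.99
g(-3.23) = 155.75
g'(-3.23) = -46.41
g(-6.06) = 234.07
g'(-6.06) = -0.93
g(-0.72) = 31.20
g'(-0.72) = -46.54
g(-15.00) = -1453.64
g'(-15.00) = 458.42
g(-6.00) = 233.97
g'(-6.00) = -2.39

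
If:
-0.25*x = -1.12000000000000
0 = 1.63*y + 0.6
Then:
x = 4.48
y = -0.37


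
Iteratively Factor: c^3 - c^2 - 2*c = (c - 2)*(c^2 + c) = c*(c - 2)*(c + 1)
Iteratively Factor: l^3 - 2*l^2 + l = (l - 1)*(l^2 - l) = (l - 1)^2*(l)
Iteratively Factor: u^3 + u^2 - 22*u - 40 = (u - 5)*(u^2 + 6*u + 8) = (u - 5)*(u + 4)*(u + 2)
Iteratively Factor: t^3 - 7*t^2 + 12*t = (t - 4)*(t^2 - 3*t) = t*(t - 4)*(t - 3)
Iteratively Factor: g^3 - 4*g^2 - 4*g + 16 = (g - 2)*(g^2 - 2*g - 8) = (g - 2)*(g + 2)*(g - 4)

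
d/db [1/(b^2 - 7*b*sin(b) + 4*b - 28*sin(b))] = (7*b*cos(b) - 2*b + 7*sin(b) + 28*cos(b) - 4)/((b + 4)^2*(b - 7*sin(b))^2)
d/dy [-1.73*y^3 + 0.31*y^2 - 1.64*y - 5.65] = -5.19*y^2 + 0.62*y - 1.64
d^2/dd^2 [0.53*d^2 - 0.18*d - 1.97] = 1.06000000000000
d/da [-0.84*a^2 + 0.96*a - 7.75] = 0.96 - 1.68*a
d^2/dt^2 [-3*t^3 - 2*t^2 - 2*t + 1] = -18*t - 4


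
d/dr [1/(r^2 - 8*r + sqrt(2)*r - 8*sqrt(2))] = (-2*r - sqrt(2) + 8)/(r^2 - 8*r + sqrt(2)*r - 8*sqrt(2))^2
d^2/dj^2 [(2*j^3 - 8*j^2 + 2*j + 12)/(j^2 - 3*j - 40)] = 8*(19*j^3 - 51*j^2 + 2433*j - 3113)/(j^6 - 9*j^5 - 93*j^4 + 693*j^3 + 3720*j^2 - 14400*j - 64000)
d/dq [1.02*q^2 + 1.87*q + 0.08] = 2.04*q + 1.87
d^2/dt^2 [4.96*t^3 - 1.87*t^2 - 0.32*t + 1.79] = 29.76*t - 3.74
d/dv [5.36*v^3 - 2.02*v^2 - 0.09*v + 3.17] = 16.08*v^2 - 4.04*v - 0.09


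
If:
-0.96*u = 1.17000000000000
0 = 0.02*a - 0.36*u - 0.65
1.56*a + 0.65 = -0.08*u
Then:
No Solution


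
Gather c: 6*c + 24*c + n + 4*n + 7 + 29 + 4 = 30*c + 5*n + 40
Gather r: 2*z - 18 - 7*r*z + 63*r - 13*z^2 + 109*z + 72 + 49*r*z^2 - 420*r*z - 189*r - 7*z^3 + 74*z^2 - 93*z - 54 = r*(49*z^2 - 427*z - 126) - 7*z^3 + 61*z^2 + 18*z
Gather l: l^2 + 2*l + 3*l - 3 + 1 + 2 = l^2 + 5*l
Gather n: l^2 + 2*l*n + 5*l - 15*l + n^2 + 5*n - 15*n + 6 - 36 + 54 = l^2 - 10*l + n^2 + n*(2*l - 10) + 24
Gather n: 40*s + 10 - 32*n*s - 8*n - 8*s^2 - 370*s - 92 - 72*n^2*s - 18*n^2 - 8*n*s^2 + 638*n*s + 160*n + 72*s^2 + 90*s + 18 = n^2*(-72*s - 18) + n*(-8*s^2 + 606*s + 152) + 64*s^2 - 240*s - 64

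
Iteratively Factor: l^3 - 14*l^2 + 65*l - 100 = (l - 5)*(l^2 - 9*l + 20) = (l - 5)*(l - 4)*(l - 5)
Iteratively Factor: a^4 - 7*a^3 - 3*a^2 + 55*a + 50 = (a + 1)*(a^3 - 8*a^2 + 5*a + 50) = (a + 1)*(a + 2)*(a^2 - 10*a + 25) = (a - 5)*(a + 1)*(a + 2)*(a - 5)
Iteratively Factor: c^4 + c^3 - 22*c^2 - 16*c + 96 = (c - 4)*(c^3 + 5*c^2 - 2*c - 24) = (c - 4)*(c - 2)*(c^2 + 7*c + 12) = (c - 4)*(c - 2)*(c + 4)*(c + 3)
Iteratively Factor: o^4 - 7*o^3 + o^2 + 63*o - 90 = (o - 2)*(o^3 - 5*o^2 - 9*o + 45) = (o - 2)*(o + 3)*(o^2 - 8*o + 15) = (o - 3)*(o - 2)*(o + 3)*(o - 5)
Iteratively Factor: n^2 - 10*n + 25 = (n - 5)*(n - 5)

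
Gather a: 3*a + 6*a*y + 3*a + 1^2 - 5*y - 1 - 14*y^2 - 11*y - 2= a*(6*y + 6) - 14*y^2 - 16*y - 2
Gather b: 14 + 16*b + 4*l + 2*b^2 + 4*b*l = 2*b^2 + b*(4*l + 16) + 4*l + 14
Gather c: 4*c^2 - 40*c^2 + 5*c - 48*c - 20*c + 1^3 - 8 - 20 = -36*c^2 - 63*c - 27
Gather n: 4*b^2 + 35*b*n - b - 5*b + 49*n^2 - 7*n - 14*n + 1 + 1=4*b^2 - 6*b + 49*n^2 + n*(35*b - 21) + 2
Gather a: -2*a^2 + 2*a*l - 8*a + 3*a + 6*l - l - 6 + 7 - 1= -2*a^2 + a*(2*l - 5) + 5*l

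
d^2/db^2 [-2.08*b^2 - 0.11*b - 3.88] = -4.16000000000000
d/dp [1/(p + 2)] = -1/(p + 2)^2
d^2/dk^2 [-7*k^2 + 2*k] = -14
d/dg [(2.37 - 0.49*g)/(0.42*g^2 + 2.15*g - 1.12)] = (0.2058*g^2 - 1.9908*g - 4.5467)/(0.1764*g^4 + 1.806*g^3 + 3.6817*g^2 - 4.816*g + 1.2544)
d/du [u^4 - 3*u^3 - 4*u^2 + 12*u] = 4*u^3 - 9*u^2 - 8*u + 12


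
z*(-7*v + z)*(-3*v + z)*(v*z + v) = 21*v^3*z^2 + 21*v^3*z - 10*v^2*z^3 - 10*v^2*z^2 + v*z^4 + v*z^3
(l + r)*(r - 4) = l*r - 4*l + r^2 - 4*r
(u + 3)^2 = u^2 + 6*u + 9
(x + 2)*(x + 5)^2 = x^3 + 12*x^2 + 45*x + 50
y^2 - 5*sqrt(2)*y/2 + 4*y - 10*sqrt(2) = (y + 4)*(y - 5*sqrt(2)/2)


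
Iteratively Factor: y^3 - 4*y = (y - 2)*(y^2 + 2*y) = y*(y - 2)*(y + 2)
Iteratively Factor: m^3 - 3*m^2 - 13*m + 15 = (m + 3)*(m^2 - 6*m + 5) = (m - 5)*(m + 3)*(m - 1)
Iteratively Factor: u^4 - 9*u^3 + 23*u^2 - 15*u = (u)*(u^3 - 9*u^2 + 23*u - 15) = u*(u - 1)*(u^2 - 8*u + 15) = u*(u - 3)*(u - 1)*(u - 5)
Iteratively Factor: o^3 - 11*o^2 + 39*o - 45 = (o - 5)*(o^2 - 6*o + 9) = (o - 5)*(o - 3)*(o - 3)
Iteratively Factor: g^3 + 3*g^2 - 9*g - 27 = (g + 3)*(g^2 - 9) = (g + 3)^2*(g - 3)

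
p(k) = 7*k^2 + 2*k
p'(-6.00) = -82.00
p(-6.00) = 240.00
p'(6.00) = 86.00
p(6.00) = 264.00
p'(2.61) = 38.54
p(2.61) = 52.90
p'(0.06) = 2.84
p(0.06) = 0.15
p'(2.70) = 39.80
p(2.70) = 56.43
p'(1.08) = 17.12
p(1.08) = 10.32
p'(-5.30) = -72.20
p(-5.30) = 186.03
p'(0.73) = 12.22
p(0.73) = 5.19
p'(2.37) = 35.18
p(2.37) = 44.06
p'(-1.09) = -13.26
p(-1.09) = 6.14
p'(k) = 14*k + 2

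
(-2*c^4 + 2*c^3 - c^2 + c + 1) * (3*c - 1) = -6*c^5 + 8*c^4 - 5*c^3 + 4*c^2 + 2*c - 1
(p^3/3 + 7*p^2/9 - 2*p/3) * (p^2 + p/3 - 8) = p^5/3 + 8*p^4/9 - 83*p^3/27 - 58*p^2/9 + 16*p/3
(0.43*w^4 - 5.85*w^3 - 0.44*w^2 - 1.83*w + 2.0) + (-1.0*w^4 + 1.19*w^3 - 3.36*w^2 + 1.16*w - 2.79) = -0.57*w^4 - 4.66*w^3 - 3.8*w^2 - 0.67*w - 0.79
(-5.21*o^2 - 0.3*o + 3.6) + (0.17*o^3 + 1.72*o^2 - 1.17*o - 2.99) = 0.17*o^3 - 3.49*o^2 - 1.47*o + 0.61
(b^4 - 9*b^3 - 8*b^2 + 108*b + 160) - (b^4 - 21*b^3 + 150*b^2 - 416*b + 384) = 12*b^3 - 158*b^2 + 524*b - 224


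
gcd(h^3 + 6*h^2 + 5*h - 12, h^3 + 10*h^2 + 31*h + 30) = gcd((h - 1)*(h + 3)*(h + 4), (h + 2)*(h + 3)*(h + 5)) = h + 3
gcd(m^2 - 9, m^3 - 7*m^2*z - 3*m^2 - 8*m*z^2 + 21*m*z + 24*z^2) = m - 3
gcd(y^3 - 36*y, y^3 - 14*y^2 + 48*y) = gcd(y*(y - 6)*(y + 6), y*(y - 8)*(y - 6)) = y^2 - 6*y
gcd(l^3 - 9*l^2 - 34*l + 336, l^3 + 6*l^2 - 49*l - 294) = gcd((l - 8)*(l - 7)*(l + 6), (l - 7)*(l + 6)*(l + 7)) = l^2 - l - 42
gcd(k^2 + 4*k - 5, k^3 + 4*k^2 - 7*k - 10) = k + 5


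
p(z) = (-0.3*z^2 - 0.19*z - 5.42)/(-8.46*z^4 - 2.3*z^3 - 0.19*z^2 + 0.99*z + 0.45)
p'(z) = (-0.6*z - 0.19)/(-8.46*z^4 - 2.3*z^3 - 0.19*z^2 + 0.99*z + 0.45) + (-0.3*z^2 - 0.19*z - 5.42)*(33.84*z^3 + 6.9*z^2 + 0.38*z - 0.99)/(-8.46*z^4 - 2.3*z^3 - 0.19*z^2 + 0.99*z + 0.45)^2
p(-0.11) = -15.86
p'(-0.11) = 45.89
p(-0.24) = -26.28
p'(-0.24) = 147.25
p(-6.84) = 0.00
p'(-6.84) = 0.00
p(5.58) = 0.00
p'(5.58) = -0.00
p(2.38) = 0.03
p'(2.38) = -0.04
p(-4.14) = 0.00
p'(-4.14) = 0.00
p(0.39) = -11.66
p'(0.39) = -55.27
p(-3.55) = 0.01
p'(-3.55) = 0.01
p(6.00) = 0.00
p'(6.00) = -0.00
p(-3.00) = 0.01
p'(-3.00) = 0.01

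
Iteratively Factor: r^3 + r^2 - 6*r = (r + 3)*(r^2 - 2*r) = r*(r + 3)*(r - 2)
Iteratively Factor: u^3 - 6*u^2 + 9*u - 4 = (u - 1)*(u^2 - 5*u + 4) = (u - 4)*(u - 1)*(u - 1)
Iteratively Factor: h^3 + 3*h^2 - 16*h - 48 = (h + 4)*(h^2 - h - 12) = (h - 4)*(h + 4)*(h + 3)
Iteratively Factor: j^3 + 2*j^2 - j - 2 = (j + 2)*(j^2 - 1) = (j + 1)*(j + 2)*(j - 1)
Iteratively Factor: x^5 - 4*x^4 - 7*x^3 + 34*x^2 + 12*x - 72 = (x - 3)*(x^4 - x^3 - 10*x^2 + 4*x + 24) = (x - 3)*(x - 2)*(x^3 + x^2 - 8*x - 12) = (x - 3)*(x - 2)*(x + 2)*(x^2 - x - 6) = (x - 3)*(x - 2)*(x + 2)^2*(x - 3)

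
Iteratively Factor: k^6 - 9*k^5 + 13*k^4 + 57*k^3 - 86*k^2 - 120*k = (k - 3)*(k^5 - 6*k^4 - 5*k^3 + 42*k^2 + 40*k) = (k - 5)*(k - 3)*(k^4 - k^3 - 10*k^2 - 8*k) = (k - 5)*(k - 3)*(k + 2)*(k^3 - 3*k^2 - 4*k) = (k - 5)*(k - 4)*(k - 3)*(k + 2)*(k^2 + k) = (k - 5)*(k - 4)*(k - 3)*(k + 1)*(k + 2)*(k)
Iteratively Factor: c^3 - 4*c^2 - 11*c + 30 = (c - 2)*(c^2 - 2*c - 15) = (c - 5)*(c - 2)*(c + 3)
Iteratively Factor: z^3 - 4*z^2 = (z - 4)*(z^2) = z*(z - 4)*(z)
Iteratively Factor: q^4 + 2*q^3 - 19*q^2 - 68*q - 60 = (q - 5)*(q^3 + 7*q^2 + 16*q + 12) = (q - 5)*(q + 2)*(q^2 + 5*q + 6) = (q - 5)*(q + 2)*(q + 3)*(q + 2)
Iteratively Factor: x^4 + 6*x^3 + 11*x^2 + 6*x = (x + 2)*(x^3 + 4*x^2 + 3*x) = (x + 1)*(x + 2)*(x^2 + 3*x) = (x + 1)*(x + 2)*(x + 3)*(x)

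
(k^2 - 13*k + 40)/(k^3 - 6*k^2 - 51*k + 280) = 1/(k + 7)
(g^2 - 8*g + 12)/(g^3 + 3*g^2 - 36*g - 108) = (g - 2)/(g^2 + 9*g + 18)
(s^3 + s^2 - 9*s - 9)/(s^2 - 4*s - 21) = (s^2 - 2*s - 3)/(s - 7)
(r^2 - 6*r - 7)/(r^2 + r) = (r - 7)/r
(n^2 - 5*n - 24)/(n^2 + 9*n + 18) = (n - 8)/(n + 6)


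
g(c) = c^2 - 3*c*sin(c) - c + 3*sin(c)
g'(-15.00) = -65.51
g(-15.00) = 208.79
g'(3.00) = 10.52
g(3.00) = 5.15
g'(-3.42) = -21.41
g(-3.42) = 18.76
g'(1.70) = -0.30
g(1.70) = -0.89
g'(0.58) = -0.43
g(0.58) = 0.45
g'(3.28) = 12.75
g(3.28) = 8.42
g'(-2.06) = -6.79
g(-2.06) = -1.80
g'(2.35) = 4.41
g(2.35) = 0.29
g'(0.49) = -0.08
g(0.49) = 0.47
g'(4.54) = 12.86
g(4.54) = 26.53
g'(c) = -3*c*cos(c) + 2*c - 3*sin(c) + 3*cos(c) - 1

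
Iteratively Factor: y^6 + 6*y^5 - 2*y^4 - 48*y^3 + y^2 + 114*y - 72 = (y + 3)*(y^5 + 3*y^4 - 11*y^3 - 15*y^2 + 46*y - 24) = (y - 1)*(y + 3)*(y^4 + 4*y^3 - 7*y^2 - 22*y + 24) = (y - 1)*(y + 3)*(y + 4)*(y^3 - 7*y + 6) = (y - 1)^2*(y + 3)*(y + 4)*(y^2 + y - 6) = (y - 1)^2*(y + 3)^2*(y + 4)*(y - 2)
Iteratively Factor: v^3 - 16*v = (v + 4)*(v^2 - 4*v) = v*(v + 4)*(v - 4)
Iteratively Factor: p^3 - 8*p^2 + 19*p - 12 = (p - 1)*(p^2 - 7*p + 12) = (p - 3)*(p - 1)*(p - 4)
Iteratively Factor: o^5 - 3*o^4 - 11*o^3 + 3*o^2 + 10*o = (o - 5)*(o^4 + 2*o^3 - o^2 - 2*o) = (o - 5)*(o + 2)*(o^3 - o) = o*(o - 5)*(o + 2)*(o^2 - 1) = o*(o - 5)*(o + 1)*(o + 2)*(o - 1)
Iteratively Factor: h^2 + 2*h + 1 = (h + 1)*(h + 1)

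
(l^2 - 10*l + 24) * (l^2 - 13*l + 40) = l^4 - 23*l^3 + 194*l^2 - 712*l + 960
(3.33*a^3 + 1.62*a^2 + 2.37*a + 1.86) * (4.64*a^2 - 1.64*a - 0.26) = 15.4512*a^5 + 2.0556*a^4 + 7.4742*a^3 + 4.3224*a^2 - 3.6666*a - 0.4836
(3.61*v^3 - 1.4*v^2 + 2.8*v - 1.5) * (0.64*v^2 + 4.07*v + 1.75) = 2.3104*v^5 + 13.7967*v^4 + 2.4115*v^3 + 7.986*v^2 - 1.205*v - 2.625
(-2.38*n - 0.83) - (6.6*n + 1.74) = -8.98*n - 2.57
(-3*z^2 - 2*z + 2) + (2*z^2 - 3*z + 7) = -z^2 - 5*z + 9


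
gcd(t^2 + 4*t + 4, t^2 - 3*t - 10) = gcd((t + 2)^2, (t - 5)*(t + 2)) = t + 2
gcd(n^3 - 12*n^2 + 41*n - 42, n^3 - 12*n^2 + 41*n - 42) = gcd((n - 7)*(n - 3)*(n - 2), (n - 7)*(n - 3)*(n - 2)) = n^3 - 12*n^2 + 41*n - 42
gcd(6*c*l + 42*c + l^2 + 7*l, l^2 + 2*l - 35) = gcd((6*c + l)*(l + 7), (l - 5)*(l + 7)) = l + 7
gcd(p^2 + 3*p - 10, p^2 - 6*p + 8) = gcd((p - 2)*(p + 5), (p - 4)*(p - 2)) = p - 2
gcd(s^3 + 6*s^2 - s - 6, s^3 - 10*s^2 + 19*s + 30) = s + 1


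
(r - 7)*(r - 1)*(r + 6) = r^3 - 2*r^2 - 41*r + 42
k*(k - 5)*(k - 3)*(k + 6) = k^4 - 2*k^3 - 33*k^2 + 90*k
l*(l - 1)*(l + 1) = l^3 - l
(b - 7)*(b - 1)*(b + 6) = b^3 - 2*b^2 - 41*b + 42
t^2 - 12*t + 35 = (t - 7)*(t - 5)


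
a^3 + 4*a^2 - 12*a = a*(a - 2)*(a + 6)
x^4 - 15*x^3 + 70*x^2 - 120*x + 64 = (x - 8)*(x - 4)*(x - 2)*(x - 1)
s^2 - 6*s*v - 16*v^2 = (s - 8*v)*(s + 2*v)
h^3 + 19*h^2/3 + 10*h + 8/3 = (h + 1/3)*(h + 2)*(h + 4)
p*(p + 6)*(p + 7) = p^3 + 13*p^2 + 42*p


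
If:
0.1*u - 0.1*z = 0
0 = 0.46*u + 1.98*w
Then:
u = z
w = -0.232323232323232*z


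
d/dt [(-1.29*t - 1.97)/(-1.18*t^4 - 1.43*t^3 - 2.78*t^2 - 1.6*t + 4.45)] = (1.5222*t^4 + 1.8447*t^3 + 3.5862*t^2 + 2.064*t - (1.29*t + 1.97)*(4.72*t^3 + 4.29*t^2 + 5.56*t + 1.6) - 5.7405)/(1.18*t^4 + 1.43*t^3 + 2.78*t^2 + 1.6*t - 4.45)^2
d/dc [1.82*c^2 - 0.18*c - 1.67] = 3.64*c - 0.18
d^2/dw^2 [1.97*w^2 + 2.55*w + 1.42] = 3.94000000000000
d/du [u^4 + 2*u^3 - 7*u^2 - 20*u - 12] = 4*u^3 + 6*u^2 - 14*u - 20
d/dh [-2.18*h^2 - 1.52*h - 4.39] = -4.36*h - 1.52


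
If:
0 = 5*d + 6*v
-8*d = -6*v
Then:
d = 0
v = 0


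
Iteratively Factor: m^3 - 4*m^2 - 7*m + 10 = (m - 5)*(m^2 + m - 2) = (m - 5)*(m - 1)*(m + 2)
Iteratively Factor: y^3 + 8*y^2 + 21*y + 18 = (y + 3)*(y^2 + 5*y + 6) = (y + 2)*(y + 3)*(y + 3)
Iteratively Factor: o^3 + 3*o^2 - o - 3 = (o - 1)*(o^2 + 4*o + 3) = (o - 1)*(o + 1)*(o + 3)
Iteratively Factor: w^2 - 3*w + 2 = (w - 1)*(w - 2)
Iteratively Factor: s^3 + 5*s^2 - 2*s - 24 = (s - 2)*(s^2 + 7*s + 12) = (s - 2)*(s + 4)*(s + 3)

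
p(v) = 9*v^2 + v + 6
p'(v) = 18*v + 1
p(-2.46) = 58.00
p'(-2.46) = -43.28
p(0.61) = 9.96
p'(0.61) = 11.98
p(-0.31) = 6.55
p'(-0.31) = -4.58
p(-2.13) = 44.70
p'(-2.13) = -37.34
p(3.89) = 146.08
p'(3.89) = 71.02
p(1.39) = 24.78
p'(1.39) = 26.02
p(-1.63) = 28.28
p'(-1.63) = -28.34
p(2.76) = 77.32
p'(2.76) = 50.68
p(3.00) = 90.00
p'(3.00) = 55.00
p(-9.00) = 726.00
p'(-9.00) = -161.00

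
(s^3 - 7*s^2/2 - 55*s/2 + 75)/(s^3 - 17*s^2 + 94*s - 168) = (2*s^2 + 5*s - 25)/(2*(s^2 - 11*s + 28))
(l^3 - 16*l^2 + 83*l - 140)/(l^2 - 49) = (l^2 - 9*l + 20)/(l + 7)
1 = 1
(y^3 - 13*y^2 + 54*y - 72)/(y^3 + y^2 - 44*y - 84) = (y^3 - 13*y^2 + 54*y - 72)/(y^3 + y^2 - 44*y - 84)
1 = 1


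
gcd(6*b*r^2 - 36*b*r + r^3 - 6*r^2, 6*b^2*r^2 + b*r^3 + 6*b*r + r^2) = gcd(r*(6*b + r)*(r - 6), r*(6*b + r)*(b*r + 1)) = 6*b*r + r^2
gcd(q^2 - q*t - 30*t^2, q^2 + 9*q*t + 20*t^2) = q + 5*t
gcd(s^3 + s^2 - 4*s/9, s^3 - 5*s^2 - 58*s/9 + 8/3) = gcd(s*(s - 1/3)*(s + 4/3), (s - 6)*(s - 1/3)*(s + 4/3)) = s^2 + s - 4/9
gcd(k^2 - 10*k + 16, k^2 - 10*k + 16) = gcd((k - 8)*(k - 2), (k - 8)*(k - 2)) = k^2 - 10*k + 16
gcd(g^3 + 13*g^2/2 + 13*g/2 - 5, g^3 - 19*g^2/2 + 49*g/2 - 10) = g - 1/2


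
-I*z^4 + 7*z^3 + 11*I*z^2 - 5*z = z*(z + I)*(z + 5*I)*(-I*z + 1)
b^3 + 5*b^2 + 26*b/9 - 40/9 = (b - 2/3)*(b + 5/3)*(b + 4)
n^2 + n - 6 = (n - 2)*(n + 3)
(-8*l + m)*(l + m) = -8*l^2 - 7*l*m + m^2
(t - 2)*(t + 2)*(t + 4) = t^3 + 4*t^2 - 4*t - 16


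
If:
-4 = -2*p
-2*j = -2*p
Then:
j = 2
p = 2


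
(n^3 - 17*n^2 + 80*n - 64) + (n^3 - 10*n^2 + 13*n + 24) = 2*n^3 - 27*n^2 + 93*n - 40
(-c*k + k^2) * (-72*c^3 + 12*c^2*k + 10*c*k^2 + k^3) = 72*c^4*k - 84*c^3*k^2 + 2*c^2*k^3 + 9*c*k^4 + k^5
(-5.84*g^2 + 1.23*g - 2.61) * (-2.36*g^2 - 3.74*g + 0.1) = 13.7824*g^4 + 18.9388*g^3 + 0.9754*g^2 + 9.8844*g - 0.261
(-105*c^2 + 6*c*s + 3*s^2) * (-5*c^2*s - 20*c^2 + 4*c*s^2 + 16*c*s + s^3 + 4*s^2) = 525*c^4*s + 2100*c^4 - 450*c^3*s^2 - 1800*c^3*s - 96*c^2*s^3 - 384*c^2*s^2 + 18*c*s^4 + 72*c*s^3 + 3*s^5 + 12*s^4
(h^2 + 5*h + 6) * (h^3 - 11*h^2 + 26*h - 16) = h^5 - 6*h^4 - 23*h^3 + 48*h^2 + 76*h - 96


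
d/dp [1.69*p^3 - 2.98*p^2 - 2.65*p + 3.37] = 5.07*p^2 - 5.96*p - 2.65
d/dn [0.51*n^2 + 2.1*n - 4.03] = 1.02*n + 2.1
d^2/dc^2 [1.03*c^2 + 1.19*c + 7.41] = 2.06000000000000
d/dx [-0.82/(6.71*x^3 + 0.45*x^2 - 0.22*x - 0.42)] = (16.5066*x^2 + 0.738*x - 0.1804)/(6.71*x^3 + 0.45*x^2 - 0.22*x - 0.42)^2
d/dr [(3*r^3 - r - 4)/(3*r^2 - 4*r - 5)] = (9*r^4 - 24*r^3 - 42*r^2 + 24*r - 11)/(9*r^4 - 24*r^3 - 14*r^2 + 40*r + 25)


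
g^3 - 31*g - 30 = (g - 6)*(g + 1)*(g + 5)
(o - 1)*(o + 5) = o^2 + 4*o - 5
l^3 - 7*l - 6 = (l - 3)*(l + 1)*(l + 2)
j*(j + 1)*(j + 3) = j^3 + 4*j^2 + 3*j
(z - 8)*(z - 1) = z^2 - 9*z + 8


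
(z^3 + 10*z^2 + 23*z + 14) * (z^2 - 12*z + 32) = z^5 - 2*z^4 - 65*z^3 + 58*z^2 + 568*z + 448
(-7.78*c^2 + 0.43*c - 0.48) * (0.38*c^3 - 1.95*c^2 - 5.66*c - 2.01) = -2.9564*c^5 + 15.3344*c^4 + 43.0139*c^3 + 14.14*c^2 + 1.8525*c + 0.9648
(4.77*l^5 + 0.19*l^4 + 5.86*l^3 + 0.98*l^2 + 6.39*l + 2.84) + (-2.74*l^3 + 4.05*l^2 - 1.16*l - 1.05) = 4.77*l^5 + 0.19*l^4 + 3.12*l^3 + 5.03*l^2 + 5.23*l + 1.79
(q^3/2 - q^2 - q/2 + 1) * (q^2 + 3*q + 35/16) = q^5/2 + q^4/2 - 77*q^3/32 - 43*q^2/16 + 61*q/32 + 35/16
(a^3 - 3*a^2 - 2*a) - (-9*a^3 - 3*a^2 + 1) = 10*a^3 - 2*a - 1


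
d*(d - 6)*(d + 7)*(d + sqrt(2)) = d^4 + d^3 + sqrt(2)*d^3 - 42*d^2 + sqrt(2)*d^2 - 42*sqrt(2)*d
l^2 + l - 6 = (l - 2)*(l + 3)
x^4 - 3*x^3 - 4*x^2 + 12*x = x*(x - 3)*(x - 2)*(x + 2)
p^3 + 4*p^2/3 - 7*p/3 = p*(p - 1)*(p + 7/3)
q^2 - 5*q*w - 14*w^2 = (q - 7*w)*(q + 2*w)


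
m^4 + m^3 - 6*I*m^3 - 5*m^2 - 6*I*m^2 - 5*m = m*(m + 1)*(m - 5*I)*(m - I)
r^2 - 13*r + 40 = (r - 8)*(r - 5)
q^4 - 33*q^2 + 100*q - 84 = (q - 3)*(q - 2)^2*(q + 7)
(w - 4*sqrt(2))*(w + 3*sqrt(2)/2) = w^2 - 5*sqrt(2)*w/2 - 12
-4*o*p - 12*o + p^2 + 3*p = (-4*o + p)*(p + 3)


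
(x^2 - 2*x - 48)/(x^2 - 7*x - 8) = (x + 6)/(x + 1)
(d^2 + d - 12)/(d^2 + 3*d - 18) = (d + 4)/(d + 6)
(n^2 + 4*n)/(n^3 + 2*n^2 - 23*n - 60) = n/(n^2 - 2*n - 15)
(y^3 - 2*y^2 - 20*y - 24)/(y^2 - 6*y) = y + 4 + 4/y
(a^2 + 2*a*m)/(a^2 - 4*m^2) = a/(a - 2*m)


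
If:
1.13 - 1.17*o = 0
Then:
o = 0.97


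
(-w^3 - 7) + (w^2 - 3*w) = -w^3 + w^2 - 3*w - 7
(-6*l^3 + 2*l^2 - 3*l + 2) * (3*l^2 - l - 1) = -18*l^5 + 12*l^4 - 5*l^3 + 7*l^2 + l - 2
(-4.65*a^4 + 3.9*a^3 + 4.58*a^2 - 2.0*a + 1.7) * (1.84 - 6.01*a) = 27.9465*a^5 - 31.995*a^4 - 20.3498*a^3 + 20.4472*a^2 - 13.897*a + 3.128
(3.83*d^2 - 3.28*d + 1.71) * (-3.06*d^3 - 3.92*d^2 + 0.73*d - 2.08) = -11.7198*d^5 - 4.9768*d^4 + 10.4209*d^3 - 17.064*d^2 + 8.0707*d - 3.5568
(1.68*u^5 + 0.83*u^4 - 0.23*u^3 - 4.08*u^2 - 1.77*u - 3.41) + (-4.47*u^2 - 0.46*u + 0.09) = 1.68*u^5 + 0.83*u^4 - 0.23*u^3 - 8.55*u^2 - 2.23*u - 3.32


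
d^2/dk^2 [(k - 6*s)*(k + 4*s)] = 2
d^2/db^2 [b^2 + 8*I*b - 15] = 2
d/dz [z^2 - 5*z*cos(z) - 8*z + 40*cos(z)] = 5*z*sin(z) + 2*z - 40*sin(z) - 5*cos(z) - 8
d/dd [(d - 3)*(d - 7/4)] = 2*d - 19/4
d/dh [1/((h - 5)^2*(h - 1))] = ((1 - h)*(h - 5) - 2*(h - 1)^2)/((h - 5)^3*(h - 1)^3)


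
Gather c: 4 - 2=2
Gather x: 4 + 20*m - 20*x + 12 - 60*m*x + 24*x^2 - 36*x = 20*m + 24*x^2 + x*(-60*m - 56) + 16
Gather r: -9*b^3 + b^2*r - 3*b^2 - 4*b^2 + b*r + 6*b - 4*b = -9*b^3 - 7*b^2 + 2*b + r*(b^2 + b)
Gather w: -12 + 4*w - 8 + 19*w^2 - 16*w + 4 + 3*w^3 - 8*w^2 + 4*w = 3*w^3 + 11*w^2 - 8*w - 16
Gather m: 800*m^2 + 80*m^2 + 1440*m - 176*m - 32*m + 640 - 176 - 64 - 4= 880*m^2 + 1232*m + 396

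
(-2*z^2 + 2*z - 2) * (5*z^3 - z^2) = -10*z^5 + 12*z^4 - 12*z^3 + 2*z^2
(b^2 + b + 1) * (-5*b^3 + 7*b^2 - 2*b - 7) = -5*b^5 + 2*b^4 - 2*b^2 - 9*b - 7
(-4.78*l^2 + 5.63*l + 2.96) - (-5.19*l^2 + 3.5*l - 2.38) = 0.41*l^2 + 2.13*l + 5.34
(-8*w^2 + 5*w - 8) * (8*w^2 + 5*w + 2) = -64*w^4 - 55*w^2 - 30*w - 16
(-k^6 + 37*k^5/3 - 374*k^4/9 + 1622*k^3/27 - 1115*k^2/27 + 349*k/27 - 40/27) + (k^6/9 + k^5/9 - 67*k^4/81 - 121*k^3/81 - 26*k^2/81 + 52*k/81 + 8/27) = -8*k^6/9 + 112*k^5/9 - 3433*k^4/81 + 4745*k^3/81 - 3371*k^2/81 + 1099*k/81 - 32/27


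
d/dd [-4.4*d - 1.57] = -4.40000000000000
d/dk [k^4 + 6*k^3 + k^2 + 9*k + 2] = 4*k^3 + 18*k^2 + 2*k + 9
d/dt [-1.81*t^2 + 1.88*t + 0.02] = 1.88 - 3.62*t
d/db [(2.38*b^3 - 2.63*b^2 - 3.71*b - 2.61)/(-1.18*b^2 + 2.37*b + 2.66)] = (-2.8084*b^4 + 11.2812*b^3 + 8.3815*b^2 - 20.1512*b - 3.6829)/(1.3924*b^4 - 5.5932*b^3 - 0.660699999999999*b^2 + 12.6084*b + 7.0756)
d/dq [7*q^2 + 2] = 14*q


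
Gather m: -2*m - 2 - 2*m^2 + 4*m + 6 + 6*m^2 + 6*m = 4*m^2 + 8*m + 4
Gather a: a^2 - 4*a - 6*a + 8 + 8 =a^2 - 10*a + 16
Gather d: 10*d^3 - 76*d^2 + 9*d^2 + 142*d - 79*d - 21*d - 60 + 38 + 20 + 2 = 10*d^3 - 67*d^2 + 42*d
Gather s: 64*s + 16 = 64*s + 16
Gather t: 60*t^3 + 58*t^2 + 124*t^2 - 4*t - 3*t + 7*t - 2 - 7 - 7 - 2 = 60*t^3 + 182*t^2 - 18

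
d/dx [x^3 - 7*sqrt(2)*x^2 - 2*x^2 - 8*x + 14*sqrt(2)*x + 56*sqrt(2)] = 3*x^2 - 14*sqrt(2)*x - 4*x - 8 + 14*sqrt(2)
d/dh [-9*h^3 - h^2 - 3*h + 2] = -27*h^2 - 2*h - 3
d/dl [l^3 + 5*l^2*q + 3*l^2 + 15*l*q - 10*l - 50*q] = 3*l^2 + 10*l*q + 6*l + 15*q - 10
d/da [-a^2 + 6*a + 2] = 6 - 2*a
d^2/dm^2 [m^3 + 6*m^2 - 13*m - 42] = 6*m + 12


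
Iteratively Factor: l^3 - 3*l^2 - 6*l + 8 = (l + 2)*(l^2 - 5*l + 4) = (l - 4)*(l + 2)*(l - 1)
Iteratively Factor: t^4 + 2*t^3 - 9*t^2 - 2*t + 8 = (t + 4)*(t^3 - 2*t^2 - t + 2) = (t + 1)*(t + 4)*(t^2 - 3*t + 2) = (t - 2)*(t + 1)*(t + 4)*(t - 1)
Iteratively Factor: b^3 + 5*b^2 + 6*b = (b)*(b^2 + 5*b + 6) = b*(b + 2)*(b + 3)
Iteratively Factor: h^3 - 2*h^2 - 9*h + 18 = (h - 2)*(h^2 - 9) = (h - 3)*(h - 2)*(h + 3)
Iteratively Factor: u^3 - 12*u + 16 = (u - 2)*(u^2 + 2*u - 8) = (u - 2)^2*(u + 4)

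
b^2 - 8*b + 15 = (b - 5)*(b - 3)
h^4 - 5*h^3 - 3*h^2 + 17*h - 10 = (h - 5)*(h - 1)^2*(h + 2)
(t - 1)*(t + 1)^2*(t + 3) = t^4 + 4*t^3 + 2*t^2 - 4*t - 3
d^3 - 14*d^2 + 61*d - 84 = (d - 7)*(d - 4)*(d - 3)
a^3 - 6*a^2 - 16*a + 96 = (a - 6)*(a - 4)*(a + 4)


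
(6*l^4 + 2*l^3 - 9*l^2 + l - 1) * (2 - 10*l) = -60*l^5 - 8*l^4 + 94*l^3 - 28*l^2 + 12*l - 2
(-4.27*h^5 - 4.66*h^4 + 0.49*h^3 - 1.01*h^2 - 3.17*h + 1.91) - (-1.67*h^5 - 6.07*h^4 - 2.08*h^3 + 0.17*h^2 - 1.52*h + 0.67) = -2.6*h^5 + 1.41*h^4 + 2.57*h^3 - 1.18*h^2 - 1.65*h + 1.24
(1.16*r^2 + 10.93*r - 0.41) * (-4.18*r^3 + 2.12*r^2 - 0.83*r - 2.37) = -4.8488*r^5 - 43.2282*r^4 + 23.9226*r^3 - 12.6903*r^2 - 25.5638*r + 0.9717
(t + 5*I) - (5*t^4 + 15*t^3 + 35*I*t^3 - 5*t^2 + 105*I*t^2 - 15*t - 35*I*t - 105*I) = -5*t^4 - 15*t^3 - 35*I*t^3 + 5*t^2 - 105*I*t^2 + 16*t + 35*I*t + 110*I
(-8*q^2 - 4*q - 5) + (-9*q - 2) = -8*q^2 - 13*q - 7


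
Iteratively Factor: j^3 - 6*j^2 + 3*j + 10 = (j + 1)*(j^2 - 7*j + 10) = (j - 2)*(j + 1)*(j - 5)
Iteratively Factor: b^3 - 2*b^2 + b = (b)*(b^2 - 2*b + 1) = b*(b - 1)*(b - 1)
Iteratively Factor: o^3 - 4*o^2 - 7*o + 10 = (o - 5)*(o^2 + o - 2) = (o - 5)*(o + 2)*(o - 1)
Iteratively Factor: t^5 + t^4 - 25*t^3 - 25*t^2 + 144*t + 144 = (t - 4)*(t^4 + 5*t^3 - 5*t^2 - 45*t - 36) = (t - 4)*(t + 3)*(t^3 + 2*t^2 - 11*t - 12) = (t - 4)*(t - 3)*(t + 3)*(t^2 + 5*t + 4) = (t - 4)*(t - 3)*(t + 1)*(t + 3)*(t + 4)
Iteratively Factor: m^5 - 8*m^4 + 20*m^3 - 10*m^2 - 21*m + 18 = (m - 1)*(m^4 - 7*m^3 + 13*m^2 + 3*m - 18) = (m - 1)*(m + 1)*(m^3 - 8*m^2 + 21*m - 18) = (m - 2)*(m - 1)*(m + 1)*(m^2 - 6*m + 9) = (m - 3)*(m - 2)*(m - 1)*(m + 1)*(m - 3)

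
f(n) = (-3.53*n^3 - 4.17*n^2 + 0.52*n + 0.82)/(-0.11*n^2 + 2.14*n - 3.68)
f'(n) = (0.22*n - 2.14)*(-3.53*n^3 - 4.17*n^2 + 0.52*n + 0.82)/(-0.11*n^2 + 2.14*n - 3.68)^2 + (-10.59*n^2 - 8.34*n + 0.52)/(-0.11*n^2 + 2.14*n - 3.68)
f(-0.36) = -0.06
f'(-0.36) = -0.51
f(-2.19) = -1.88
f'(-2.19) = 3.04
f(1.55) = 34.34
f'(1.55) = 158.81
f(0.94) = 3.01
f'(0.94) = 12.74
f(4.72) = -116.07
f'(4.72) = -37.00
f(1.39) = 17.42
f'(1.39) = 69.17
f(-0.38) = -0.05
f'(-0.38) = -0.50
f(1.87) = 570.69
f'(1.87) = 16522.76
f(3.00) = -74.55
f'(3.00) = -5.42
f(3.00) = -74.55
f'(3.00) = -5.42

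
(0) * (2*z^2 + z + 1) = 0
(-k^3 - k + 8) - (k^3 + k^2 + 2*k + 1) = -2*k^3 - k^2 - 3*k + 7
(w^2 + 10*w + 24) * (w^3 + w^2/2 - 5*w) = w^5 + 21*w^4/2 + 24*w^3 - 38*w^2 - 120*w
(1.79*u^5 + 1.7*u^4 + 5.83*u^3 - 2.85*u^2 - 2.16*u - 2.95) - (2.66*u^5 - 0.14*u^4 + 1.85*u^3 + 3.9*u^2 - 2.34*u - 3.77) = -0.87*u^5 + 1.84*u^4 + 3.98*u^3 - 6.75*u^2 + 0.18*u + 0.82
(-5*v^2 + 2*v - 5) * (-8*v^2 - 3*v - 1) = 40*v^4 - v^3 + 39*v^2 + 13*v + 5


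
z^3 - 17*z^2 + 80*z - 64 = (z - 8)^2*(z - 1)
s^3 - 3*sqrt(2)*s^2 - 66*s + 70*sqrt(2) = (s - 7*sqrt(2))*(s - sqrt(2))*(s + 5*sqrt(2))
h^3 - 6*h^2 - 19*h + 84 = (h - 7)*(h - 3)*(h + 4)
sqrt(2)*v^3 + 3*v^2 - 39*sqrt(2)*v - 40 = (v - 4*sqrt(2))*(v + 5*sqrt(2))*(sqrt(2)*v + 1)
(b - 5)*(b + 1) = b^2 - 4*b - 5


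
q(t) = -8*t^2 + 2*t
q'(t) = 2 - 16*t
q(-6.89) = -393.56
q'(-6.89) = 112.24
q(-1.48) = -20.48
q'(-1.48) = 25.68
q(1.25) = -10.00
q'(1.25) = -18.00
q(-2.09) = -39.12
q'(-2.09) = 35.44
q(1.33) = -11.49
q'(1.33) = -19.28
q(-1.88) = -32.04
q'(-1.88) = 32.08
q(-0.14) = -0.44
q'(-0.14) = 4.24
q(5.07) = -195.50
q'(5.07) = -79.12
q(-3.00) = -78.00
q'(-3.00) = 50.00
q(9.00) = -630.00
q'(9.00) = -142.00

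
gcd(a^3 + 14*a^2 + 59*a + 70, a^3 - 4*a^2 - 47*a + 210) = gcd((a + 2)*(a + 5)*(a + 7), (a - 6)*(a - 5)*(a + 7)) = a + 7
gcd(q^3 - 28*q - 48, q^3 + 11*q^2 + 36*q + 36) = q + 2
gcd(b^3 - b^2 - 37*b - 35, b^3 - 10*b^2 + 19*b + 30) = b + 1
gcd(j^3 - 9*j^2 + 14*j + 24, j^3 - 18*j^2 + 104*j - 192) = j^2 - 10*j + 24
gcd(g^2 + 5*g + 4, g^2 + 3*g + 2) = g + 1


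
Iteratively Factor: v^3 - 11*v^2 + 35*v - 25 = (v - 5)*(v^2 - 6*v + 5) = (v - 5)^2*(v - 1)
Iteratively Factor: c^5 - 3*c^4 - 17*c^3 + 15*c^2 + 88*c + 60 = (c - 3)*(c^4 - 17*c^2 - 36*c - 20) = (c - 3)*(c + 2)*(c^3 - 2*c^2 - 13*c - 10) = (c - 3)*(c + 2)^2*(c^2 - 4*c - 5) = (c - 5)*(c - 3)*(c + 2)^2*(c + 1)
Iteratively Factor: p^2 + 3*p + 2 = (p + 2)*(p + 1)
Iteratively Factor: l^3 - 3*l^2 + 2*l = (l - 1)*(l^2 - 2*l) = (l - 2)*(l - 1)*(l)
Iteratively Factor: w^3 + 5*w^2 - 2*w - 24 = (w + 3)*(w^2 + 2*w - 8) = (w - 2)*(w + 3)*(w + 4)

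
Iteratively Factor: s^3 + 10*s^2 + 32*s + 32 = (s + 4)*(s^2 + 6*s + 8) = (s + 2)*(s + 4)*(s + 4)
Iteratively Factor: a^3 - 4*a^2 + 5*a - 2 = (a - 1)*(a^2 - 3*a + 2) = (a - 1)^2*(a - 2)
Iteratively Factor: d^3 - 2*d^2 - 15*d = (d - 5)*(d^2 + 3*d) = (d - 5)*(d + 3)*(d)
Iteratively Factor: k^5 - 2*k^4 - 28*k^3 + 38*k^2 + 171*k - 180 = (k + 4)*(k^4 - 6*k^3 - 4*k^2 + 54*k - 45) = (k - 3)*(k + 4)*(k^3 - 3*k^2 - 13*k + 15) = (k - 5)*(k - 3)*(k + 4)*(k^2 + 2*k - 3) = (k - 5)*(k - 3)*(k + 3)*(k + 4)*(k - 1)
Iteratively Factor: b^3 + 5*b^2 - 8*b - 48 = (b + 4)*(b^2 + b - 12) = (b - 3)*(b + 4)*(b + 4)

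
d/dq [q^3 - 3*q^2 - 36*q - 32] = 3*q^2 - 6*q - 36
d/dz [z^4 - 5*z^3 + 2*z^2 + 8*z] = 4*z^3 - 15*z^2 + 4*z + 8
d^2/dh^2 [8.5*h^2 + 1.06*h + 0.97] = 17.0000000000000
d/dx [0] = 0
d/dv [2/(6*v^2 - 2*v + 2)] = (1 - 6*v)/(3*v^2 - v + 1)^2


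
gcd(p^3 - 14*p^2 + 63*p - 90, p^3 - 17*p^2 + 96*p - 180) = p^2 - 11*p + 30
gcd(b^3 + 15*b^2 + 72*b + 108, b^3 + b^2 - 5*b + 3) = b + 3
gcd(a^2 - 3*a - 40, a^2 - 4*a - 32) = a - 8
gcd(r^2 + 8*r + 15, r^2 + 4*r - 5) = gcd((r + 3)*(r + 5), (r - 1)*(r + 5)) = r + 5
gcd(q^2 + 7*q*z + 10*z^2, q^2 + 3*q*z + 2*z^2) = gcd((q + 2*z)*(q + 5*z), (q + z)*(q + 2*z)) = q + 2*z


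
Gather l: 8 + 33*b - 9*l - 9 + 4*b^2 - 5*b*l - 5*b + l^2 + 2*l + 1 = 4*b^2 + 28*b + l^2 + l*(-5*b - 7)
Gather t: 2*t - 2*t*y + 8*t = t*(10 - 2*y)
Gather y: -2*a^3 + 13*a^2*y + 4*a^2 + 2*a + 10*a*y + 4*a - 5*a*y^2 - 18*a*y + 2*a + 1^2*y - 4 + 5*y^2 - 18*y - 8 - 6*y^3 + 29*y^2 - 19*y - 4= -2*a^3 + 4*a^2 + 8*a - 6*y^3 + y^2*(34 - 5*a) + y*(13*a^2 - 8*a - 36) - 16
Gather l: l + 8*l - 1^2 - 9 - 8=9*l - 18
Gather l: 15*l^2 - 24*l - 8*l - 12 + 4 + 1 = 15*l^2 - 32*l - 7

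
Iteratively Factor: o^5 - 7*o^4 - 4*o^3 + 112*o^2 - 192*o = (o + 4)*(o^4 - 11*o^3 + 40*o^2 - 48*o) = (o - 4)*(o + 4)*(o^3 - 7*o^2 + 12*o) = (o - 4)*(o - 3)*(o + 4)*(o^2 - 4*o) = (o - 4)^2*(o - 3)*(o + 4)*(o)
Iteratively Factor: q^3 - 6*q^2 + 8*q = (q - 4)*(q^2 - 2*q) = (q - 4)*(q - 2)*(q)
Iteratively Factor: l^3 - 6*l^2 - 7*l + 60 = (l - 4)*(l^2 - 2*l - 15) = (l - 4)*(l + 3)*(l - 5)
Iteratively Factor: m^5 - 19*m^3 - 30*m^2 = (m + 3)*(m^4 - 3*m^3 - 10*m^2) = (m - 5)*(m + 3)*(m^3 + 2*m^2) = m*(m - 5)*(m + 3)*(m^2 + 2*m) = m*(m - 5)*(m + 2)*(m + 3)*(m)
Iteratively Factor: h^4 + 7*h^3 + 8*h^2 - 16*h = (h + 4)*(h^3 + 3*h^2 - 4*h) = (h - 1)*(h + 4)*(h^2 + 4*h) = (h - 1)*(h + 4)^2*(h)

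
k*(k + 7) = k^2 + 7*k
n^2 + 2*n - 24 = (n - 4)*(n + 6)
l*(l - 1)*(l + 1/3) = l^3 - 2*l^2/3 - l/3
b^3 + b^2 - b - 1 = (b - 1)*(b + 1)^2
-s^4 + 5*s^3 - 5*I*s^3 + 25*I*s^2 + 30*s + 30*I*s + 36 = (s - 6)*(s + 6*I)*(I*s + 1)*(I*s + I)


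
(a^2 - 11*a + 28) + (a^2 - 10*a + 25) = 2*a^2 - 21*a + 53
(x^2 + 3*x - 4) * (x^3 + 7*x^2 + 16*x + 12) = x^5 + 10*x^4 + 33*x^3 + 32*x^2 - 28*x - 48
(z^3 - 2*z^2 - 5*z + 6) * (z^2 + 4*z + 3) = z^5 + 2*z^4 - 10*z^3 - 20*z^2 + 9*z + 18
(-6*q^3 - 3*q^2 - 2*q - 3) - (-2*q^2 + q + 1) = -6*q^3 - q^2 - 3*q - 4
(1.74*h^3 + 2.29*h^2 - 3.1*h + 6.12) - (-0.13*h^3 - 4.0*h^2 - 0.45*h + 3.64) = 1.87*h^3 + 6.29*h^2 - 2.65*h + 2.48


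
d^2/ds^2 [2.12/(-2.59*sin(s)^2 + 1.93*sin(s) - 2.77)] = (56.884688*sin(s)^4 - 31.791732*sin(s)^3 - 138.268308*sin(s)^2 + 74.917196*sin(s) + 14.625456)/(2.59*sin(s)^2 - 1.93*sin(s) + 2.77)^3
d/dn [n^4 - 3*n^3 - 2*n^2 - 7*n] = 4*n^3 - 9*n^2 - 4*n - 7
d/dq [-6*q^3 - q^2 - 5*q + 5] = -18*q^2 - 2*q - 5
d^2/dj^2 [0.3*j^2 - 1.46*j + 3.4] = 0.600000000000000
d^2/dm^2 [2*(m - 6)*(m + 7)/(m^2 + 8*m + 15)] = 4*(-7*m^3 - 171*m^2 - 1053*m - 1953)/(m^6 + 24*m^5 + 237*m^4 + 1232*m^3 + 3555*m^2 + 5400*m + 3375)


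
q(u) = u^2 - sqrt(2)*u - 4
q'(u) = 2*u - sqrt(2)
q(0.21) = -4.25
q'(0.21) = -0.99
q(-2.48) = 5.66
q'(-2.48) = -6.37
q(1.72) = -3.47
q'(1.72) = 2.03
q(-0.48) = -3.09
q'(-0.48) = -2.37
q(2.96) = 0.58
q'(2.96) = 4.51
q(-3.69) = 14.83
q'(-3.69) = -8.79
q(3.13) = 1.37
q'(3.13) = 4.85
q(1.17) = -4.29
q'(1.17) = 0.93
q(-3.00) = 9.24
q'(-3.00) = -7.41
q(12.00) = 123.03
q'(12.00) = 22.59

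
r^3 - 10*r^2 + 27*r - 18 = (r - 6)*(r - 3)*(r - 1)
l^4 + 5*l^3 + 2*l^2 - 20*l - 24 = (l - 2)*(l + 2)^2*(l + 3)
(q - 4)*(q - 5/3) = q^2 - 17*q/3 + 20/3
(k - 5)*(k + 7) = k^2 + 2*k - 35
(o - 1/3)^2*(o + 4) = o^3 + 10*o^2/3 - 23*o/9 + 4/9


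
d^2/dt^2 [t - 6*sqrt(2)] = 0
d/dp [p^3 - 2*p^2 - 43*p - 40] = 3*p^2 - 4*p - 43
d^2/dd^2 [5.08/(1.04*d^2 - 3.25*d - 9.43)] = (10.989056*d^2 - 34.3408*d - 5.08*(2.08*d - 3.25)*(4.16*d - 6.5) - 99.641152)/(-1.04*d^2 + 3.25*d + 9.43)^3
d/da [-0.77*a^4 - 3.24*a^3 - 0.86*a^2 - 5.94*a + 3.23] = -3.08*a^3 - 9.72*a^2 - 1.72*a - 5.94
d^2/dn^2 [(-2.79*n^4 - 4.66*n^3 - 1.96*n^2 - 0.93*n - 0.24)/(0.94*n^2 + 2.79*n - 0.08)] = (-4.93048800000001*n^6 - 43.902324*n^5 - 129.046986*n^4 - 54.647932*n^3 + 3.86966399999999*n^2 - 4.375104*n - 4.212704)/(0.830584*n^6 + 7.395732*n^5 + 21.739098*n^4 + 20.458791*n^3 - 1.850136*n^2 + 0.053568*n - 0.000512)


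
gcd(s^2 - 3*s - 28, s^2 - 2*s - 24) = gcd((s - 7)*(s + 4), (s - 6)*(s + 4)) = s + 4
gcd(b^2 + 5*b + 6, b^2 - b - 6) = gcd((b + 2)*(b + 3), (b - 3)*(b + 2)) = b + 2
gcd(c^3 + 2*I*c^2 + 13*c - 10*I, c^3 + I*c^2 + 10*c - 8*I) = c^2 - 3*I*c - 2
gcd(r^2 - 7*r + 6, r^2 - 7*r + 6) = r^2 - 7*r + 6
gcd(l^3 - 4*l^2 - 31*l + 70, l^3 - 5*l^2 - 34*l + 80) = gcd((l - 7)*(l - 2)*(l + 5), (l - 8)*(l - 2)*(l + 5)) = l^2 + 3*l - 10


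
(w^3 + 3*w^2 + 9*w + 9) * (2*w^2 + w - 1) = 2*w^5 + 7*w^4 + 20*w^3 + 24*w^2 - 9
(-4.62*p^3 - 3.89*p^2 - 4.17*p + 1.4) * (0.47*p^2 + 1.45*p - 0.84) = -2.1714*p^5 - 8.5273*p^4 - 3.7196*p^3 - 2.1209*p^2 + 5.5328*p - 1.176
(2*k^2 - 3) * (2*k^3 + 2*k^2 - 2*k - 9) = 4*k^5 + 4*k^4 - 10*k^3 - 24*k^2 + 6*k + 27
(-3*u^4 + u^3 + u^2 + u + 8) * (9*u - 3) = -27*u^5 + 18*u^4 + 6*u^3 + 6*u^2 + 69*u - 24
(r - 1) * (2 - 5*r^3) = -5*r^4 + 5*r^3 + 2*r - 2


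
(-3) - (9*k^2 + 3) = -9*k^2 - 6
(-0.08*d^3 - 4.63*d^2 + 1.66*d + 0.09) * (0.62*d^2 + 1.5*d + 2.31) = -0.0496*d^5 - 2.9906*d^4 - 6.1006*d^3 - 8.1495*d^2 + 3.9696*d + 0.2079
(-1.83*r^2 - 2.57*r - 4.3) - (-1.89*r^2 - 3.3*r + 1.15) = 0.0599999999999998*r^2 + 0.73*r - 5.45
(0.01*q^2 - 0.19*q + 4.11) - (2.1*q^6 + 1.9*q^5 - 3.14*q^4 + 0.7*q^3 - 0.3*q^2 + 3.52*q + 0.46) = -2.1*q^6 - 1.9*q^5 + 3.14*q^4 - 0.7*q^3 + 0.31*q^2 - 3.71*q + 3.65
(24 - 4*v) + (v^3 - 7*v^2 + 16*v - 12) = v^3 - 7*v^2 + 12*v + 12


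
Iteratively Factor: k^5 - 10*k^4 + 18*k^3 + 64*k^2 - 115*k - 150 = (k - 5)*(k^4 - 5*k^3 - 7*k^2 + 29*k + 30) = (k - 5)*(k - 3)*(k^3 - 2*k^2 - 13*k - 10) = (k - 5)*(k - 3)*(k + 1)*(k^2 - 3*k - 10) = (k - 5)*(k - 3)*(k + 1)*(k + 2)*(k - 5)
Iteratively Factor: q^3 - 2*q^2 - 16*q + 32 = (q + 4)*(q^2 - 6*q + 8) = (q - 2)*(q + 4)*(q - 4)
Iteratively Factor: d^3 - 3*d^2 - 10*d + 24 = (d + 3)*(d^2 - 6*d + 8) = (d - 4)*(d + 3)*(d - 2)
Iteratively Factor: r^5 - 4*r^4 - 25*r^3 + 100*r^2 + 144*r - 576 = (r - 4)*(r^4 - 25*r^2 + 144) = (r - 4)*(r - 3)*(r^3 + 3*r^2 - 16*r - 48) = (r - 4)^2*(r - 3)*(r^2 + 7*r + 12) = (r - 4)^2*(r - 3)*(r + 4)*(r + 3)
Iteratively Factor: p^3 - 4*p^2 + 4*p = (p - 2)*(p^2 - 2*p) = (p - 2)^2*(p)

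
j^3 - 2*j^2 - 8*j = j*(j - 4)*(j + 2)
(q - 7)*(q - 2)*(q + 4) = q^3 - 5*q^2 - 22*q + 56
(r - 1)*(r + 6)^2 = r^3 + 11*r^2 + 24*r - 36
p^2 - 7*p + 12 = (p - 4)*(p - 3)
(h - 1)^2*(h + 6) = h^3 + 4*h^2 - 11*h + 6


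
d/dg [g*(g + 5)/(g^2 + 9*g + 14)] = 2*(2*g^2 + 14*g + 35)/(g^4 + 18*g^3 + 109*g^2 + 252*g + 196)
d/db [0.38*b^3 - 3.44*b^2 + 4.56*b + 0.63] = 1.14*b^2 - 6.88*b + 4.56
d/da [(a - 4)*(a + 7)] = 2*a + 3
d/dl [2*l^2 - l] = 4*l - 1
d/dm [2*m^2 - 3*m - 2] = 4*m - 3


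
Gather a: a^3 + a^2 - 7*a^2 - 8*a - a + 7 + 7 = a^3 - 6*a^2 - 9*a + 14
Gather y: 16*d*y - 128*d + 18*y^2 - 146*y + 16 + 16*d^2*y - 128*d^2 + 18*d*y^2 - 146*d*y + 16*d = -128*d^2 - 112*d + y^2*(18*d + 18) + y*(16*d^2 - 130*d - 146) + 16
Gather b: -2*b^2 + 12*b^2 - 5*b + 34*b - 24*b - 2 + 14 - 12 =10*b^2 + 5*b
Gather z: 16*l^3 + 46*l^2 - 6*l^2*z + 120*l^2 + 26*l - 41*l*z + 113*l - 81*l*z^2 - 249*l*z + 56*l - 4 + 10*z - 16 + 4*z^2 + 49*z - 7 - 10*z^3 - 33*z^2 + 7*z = 16*l^3 + 166*l^2 + 195*l - 10*z^3 + z^2*(-81*l - 29) + z*(-6*l^2 - 290*l + 66) - 27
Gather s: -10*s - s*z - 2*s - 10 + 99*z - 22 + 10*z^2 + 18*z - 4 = s*(-z - 12) + 10*z^2 + 117*z - 36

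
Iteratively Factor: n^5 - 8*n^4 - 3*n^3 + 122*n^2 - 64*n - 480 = (n + 2)*(n^4 - 10*n^3 + 17*n^2 + 88*n - 240) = (n - 5)*(n + 2)*(n^3 - 5*n^2 - 8*n + 48) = (n - 5)*(n - 4)*(n + 2)*(n^2 - n - 12) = (n - 5)*(n - 4)^2*(n + 2)*(n + 3)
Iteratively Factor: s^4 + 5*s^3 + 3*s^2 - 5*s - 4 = (s + 1)*(s^3 + 4*s^2 - s - 4) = (s - 1)*(s + 1)*(s^2 + 5*s + 4) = (s - 1)*(s + 1)^2*(s + 4)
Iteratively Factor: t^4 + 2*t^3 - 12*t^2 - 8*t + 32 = (t + 4)*(t^3 - 2*t^2 - 4*t + 8) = (t - 2)*(t + 4)*(t^2 - 4) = (t - 2)*(t + 2)*(t + 4)*(t - 2)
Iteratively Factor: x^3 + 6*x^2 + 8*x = (x + 2)*(x^2 + 4*x) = (x + 2)*(x + 4)*(x)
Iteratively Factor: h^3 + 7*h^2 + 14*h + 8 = (h + 4)*(h^2 + 3*h + 2) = (h + 1)*(h + 4)*(h + 2)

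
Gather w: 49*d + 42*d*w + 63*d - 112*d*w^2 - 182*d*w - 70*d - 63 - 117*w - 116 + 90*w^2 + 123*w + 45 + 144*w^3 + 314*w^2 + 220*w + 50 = 42*d + 144*w^3 + w^2*(404 - 112*d) + w*(226 - 140*d) - 84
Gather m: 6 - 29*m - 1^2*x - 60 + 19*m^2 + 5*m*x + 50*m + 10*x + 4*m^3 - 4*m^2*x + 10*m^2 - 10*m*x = 4*m^3 + m^2*(29 - 4*x) + m*(21 - 5*x) + 9*x - 54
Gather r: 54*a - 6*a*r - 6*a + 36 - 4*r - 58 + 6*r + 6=48*a + r*(2 - 6*a) - 16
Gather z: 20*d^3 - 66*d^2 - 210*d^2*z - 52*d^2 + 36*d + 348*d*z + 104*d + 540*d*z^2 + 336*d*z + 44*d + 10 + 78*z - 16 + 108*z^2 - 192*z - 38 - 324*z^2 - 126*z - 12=20*d^3 - 118*d^2 + 184*d + z^2*(540*d - 216) + z*(-210*d^2 + 684*d - 240) - 56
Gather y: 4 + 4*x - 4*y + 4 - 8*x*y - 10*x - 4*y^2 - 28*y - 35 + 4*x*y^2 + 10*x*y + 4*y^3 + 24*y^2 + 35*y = -6*x + 4*y^3 + y^2*(4*x + 20) + y*(2*x + 3) - 27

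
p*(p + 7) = p^2 + 7*p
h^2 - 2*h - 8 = (h - 4)*(h + 2)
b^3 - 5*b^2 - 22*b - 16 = (b - 8)*(b + 1)*(b + 2)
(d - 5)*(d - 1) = d^2 - 6*d + 5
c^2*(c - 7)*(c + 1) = c^4 - 6*c^3 - 7*c^2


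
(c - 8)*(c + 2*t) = c^2 + 2*c*t - 8*c - 16*t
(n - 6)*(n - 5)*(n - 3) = n^3 - 14*n^2 + 63*n - 90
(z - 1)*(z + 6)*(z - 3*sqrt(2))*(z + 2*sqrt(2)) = z^4 - sqrt(2)*z^3 + 5*z^3 - 18*z^2 - 5*sqrt(2)*z^2 - 60*z + 6*sqrt(2)*z + 72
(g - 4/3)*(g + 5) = g^2 + 11*g/3 - 20/3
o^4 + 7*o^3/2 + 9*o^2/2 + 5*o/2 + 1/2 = (o + 1/2)*(o + 1)^3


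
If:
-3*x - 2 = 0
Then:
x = -2/3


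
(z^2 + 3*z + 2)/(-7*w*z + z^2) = (z^2 + 3*z + 2)/(z*(-7*w + z))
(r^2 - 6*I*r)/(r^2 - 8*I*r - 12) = r/(r - 2*I)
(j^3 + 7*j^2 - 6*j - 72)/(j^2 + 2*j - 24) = (j^2 + j - 12)/(j - 4)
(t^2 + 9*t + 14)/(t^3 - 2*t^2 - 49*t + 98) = (t + 2)/(t^2 - 9*t + 14)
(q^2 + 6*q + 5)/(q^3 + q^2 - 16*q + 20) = (q + 1)/(q^2 - 4*q + 4)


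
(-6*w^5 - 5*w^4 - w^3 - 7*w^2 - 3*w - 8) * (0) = 0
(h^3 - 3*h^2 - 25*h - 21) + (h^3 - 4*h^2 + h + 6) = 2*h^3 - 7*h^2 - 24*h - 15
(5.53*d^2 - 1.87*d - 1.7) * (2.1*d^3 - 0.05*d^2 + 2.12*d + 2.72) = 11.613*d^5 - 4.2035*d^4 + 8.2471*d^3 + 11.1622*d^2 - 8.6904*d - 4.624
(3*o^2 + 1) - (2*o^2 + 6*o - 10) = o^2 - 6*o + 11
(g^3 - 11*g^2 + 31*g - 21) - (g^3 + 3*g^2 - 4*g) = -14*g^2 + 35*g - 21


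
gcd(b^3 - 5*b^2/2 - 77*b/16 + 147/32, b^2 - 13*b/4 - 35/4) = b + 7/4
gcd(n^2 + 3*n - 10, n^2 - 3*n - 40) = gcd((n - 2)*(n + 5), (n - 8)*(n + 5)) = n + 5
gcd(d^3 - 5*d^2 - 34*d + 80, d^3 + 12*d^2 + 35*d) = d + 5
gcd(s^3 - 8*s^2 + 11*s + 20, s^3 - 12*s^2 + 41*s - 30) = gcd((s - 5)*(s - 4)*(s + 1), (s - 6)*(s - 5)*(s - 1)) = s - 5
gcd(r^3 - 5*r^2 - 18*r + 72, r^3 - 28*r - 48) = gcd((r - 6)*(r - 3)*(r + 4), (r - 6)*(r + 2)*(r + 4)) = r^2 - 2*r - 24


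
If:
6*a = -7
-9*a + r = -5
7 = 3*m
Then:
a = -7/6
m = 7/3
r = -31/2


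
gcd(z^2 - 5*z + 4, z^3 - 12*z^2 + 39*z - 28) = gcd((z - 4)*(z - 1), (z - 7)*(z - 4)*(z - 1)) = z^2 - 5*z + 4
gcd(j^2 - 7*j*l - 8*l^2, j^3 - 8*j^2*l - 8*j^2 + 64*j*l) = j - 8*l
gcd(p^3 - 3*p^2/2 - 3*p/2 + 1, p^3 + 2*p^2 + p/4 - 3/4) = p^2 + p/2 - 1/2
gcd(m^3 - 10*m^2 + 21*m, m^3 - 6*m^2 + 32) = 1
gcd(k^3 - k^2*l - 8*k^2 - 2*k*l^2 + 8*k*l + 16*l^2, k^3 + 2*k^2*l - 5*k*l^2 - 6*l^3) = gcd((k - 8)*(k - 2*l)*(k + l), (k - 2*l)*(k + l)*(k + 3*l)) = k^2 - k*l - 2*l^2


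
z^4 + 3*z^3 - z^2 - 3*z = z*(z - 1)*(z + 1)*(z + 3)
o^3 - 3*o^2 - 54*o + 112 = (o - 8)*(o - 2)*(o + 7)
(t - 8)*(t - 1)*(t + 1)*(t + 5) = t^4 - 3*t^3 - 41*t^2 + 3*t + 40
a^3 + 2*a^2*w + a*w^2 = a*(a + w)^2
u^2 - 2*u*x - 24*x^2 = (u - 6*x)*(u + 4*x)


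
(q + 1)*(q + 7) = q^2 + 8*q + 7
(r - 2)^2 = r^2 - 4*r + 4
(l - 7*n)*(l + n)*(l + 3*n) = l^3 - 3*l^2*n - 25*l*n^2 - 21*n^3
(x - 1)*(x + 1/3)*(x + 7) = x^3 + 19*x^2/3 - 5*x - 7/3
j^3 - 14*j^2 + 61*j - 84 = (j - 7)*(j - 4)*(j - 3)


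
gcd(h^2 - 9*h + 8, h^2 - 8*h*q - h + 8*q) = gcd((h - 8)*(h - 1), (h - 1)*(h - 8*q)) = h - 1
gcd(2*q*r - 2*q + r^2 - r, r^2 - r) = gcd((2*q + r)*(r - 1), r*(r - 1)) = r - 1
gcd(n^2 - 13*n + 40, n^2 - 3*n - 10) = n - 5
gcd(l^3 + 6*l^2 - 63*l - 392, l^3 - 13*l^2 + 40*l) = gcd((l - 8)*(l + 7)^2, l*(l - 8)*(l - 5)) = l - 8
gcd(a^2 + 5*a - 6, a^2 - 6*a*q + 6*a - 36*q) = a + 6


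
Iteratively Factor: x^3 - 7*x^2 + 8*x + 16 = (x - 4)*(x^2 - 3*x - 4) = (x - 4)*(x + 1)*(x - 4)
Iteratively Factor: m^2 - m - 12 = (m + 3)*(m - 4)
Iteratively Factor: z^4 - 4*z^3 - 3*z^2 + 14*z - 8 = (z + 2)*(z^3 - 6*z^2 + 9*z - 4) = (z - 1)*(z + 2)*(z^2 - 5*z + 4) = (z - 4)*(z - 1)*(z + 2)*(z - 1)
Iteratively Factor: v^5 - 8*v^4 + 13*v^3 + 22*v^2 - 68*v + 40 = (v - 1)*(v^4 - 7*v^3 + 6*v^2 + 28*v - 40) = (v - 1)*(v + 2)*(v^3 - 9*v^2 + 24*v - 20) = (v - 2)*(v - 1)*(v + 2)*(v^2 - 7*v + 10) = (v - 2)^2*(v - 1)*(v + 2)*(v - 5)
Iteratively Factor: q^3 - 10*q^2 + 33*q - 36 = (q - 4)*(q^2 - 6*q + 9) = (q - 4)*(q - 3)*(q - 3)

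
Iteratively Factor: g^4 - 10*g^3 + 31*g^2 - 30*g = (g)*(g^3 - 10*g^2 + 31*g - 30) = g*(g - 5)*(g^2 - 5*g + 6) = g*(g - 5)*(g - 2)*(g - 3)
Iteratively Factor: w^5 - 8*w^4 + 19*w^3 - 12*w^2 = (w - 3)*(w^4 - 5*w^3 + 4*w^2) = (w - 3)*(w - 1)*(w^3 - 4*w^2) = w*(w - 3)*(w - 1)*(w^2 - 4*w) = w*(w - 4)*(w - 3)*(w - 1)*(w)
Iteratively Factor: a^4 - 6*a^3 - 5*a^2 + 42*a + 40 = (a + 1)*(a^3 - 7*a^2 + 2*a + 40) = (a - 5)*(a + 1)*(a^2 - 2*a - 8) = (a - 5)*(a + 1)*(a + 2)*(a - 4)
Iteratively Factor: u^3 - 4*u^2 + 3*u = (u)*(u^2 - 4*u + 3) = u*(u - 1)*(u - 3)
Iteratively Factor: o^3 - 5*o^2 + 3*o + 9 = (o - 3)*(o^2 - 2*o - 3) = (o - 3)*(o + 1)*(o - 3)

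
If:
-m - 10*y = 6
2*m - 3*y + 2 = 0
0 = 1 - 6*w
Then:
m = -38/23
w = 1/6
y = -10/23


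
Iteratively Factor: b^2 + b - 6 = (b + 3)*(b - 2)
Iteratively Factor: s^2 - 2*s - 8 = (s + 2)*(s - 4)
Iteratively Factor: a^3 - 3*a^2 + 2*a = (a - 1)*(a^2 - 2*a) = (a - 2)*(a - 1)*(a)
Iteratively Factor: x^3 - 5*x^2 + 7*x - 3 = (x - 3)*(x^2 - 2*x + 1) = (x - 3)*(x - 1)*(x - 1)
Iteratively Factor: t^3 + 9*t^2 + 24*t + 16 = (t + 1)*(t^2 + 8*t + 16) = (t + 1)*(t + 4)*(t + 4)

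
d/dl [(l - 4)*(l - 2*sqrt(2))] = 2*l - 4 - 2*sqrt(2)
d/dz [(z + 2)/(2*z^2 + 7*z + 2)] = (2*z^2 + 7*z - (z + 2)*(4*z + 7) + 2)/(2*z^2 + 7*z + 2)^2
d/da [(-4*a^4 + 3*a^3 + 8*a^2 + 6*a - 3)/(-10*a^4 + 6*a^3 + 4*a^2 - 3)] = (6*a^6 + 128*a^5 + 144*a^4 - 144*a^3 + 3*a^2 - 24*a - 18)/(100*a^8 - 120*a^7 - 44*a^6 + 48*a^5 + 76*a^4 - 36*a^3 - 24*a^2 + 9)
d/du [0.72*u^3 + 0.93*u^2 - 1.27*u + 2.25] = 2.16*u^2 + 1.86*u - 1.27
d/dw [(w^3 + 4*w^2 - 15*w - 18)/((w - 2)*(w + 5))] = (w^4 + 6*w^3 - 3*w^2 - 44*w + 204)/(w^4 + 6*w^3 - 11*w^2 - 60*w + 100)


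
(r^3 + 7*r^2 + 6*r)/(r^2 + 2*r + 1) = r*(r + 6)/(r + 1)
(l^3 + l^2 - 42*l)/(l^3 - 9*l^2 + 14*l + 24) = l*(l + 7)/(l^2 - 3*l - 4)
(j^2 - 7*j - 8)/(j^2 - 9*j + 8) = (j + 1)/(j - 1)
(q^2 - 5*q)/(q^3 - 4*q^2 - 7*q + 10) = q/(q^2 + q - 2)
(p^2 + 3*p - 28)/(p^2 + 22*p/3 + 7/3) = 3*(p - 4)/(3*p + 1)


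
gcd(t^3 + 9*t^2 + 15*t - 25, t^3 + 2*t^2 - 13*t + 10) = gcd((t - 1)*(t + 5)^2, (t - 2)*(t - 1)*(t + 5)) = t^2 + 4*t - 5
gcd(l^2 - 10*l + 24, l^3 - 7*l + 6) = 1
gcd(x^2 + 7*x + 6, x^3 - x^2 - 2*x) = x + 1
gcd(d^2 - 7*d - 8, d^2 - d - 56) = d - 8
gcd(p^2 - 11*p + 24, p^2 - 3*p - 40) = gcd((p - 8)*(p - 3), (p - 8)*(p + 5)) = p - 8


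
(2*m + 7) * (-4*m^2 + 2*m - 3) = -8*m^3 - 24*m^2 + 8*m - 21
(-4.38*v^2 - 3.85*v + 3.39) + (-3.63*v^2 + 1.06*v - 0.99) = -8.01*v^2 - 2.79*v + 2.4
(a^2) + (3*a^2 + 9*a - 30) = 4*a^2 + 9*a - 30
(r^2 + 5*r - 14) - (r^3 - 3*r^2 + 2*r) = -r^3 + 4*r^2 + 3*r - 14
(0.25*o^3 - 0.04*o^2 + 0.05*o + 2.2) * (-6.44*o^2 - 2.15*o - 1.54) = -1.61*o^5 - 0.2799*o^4 - 0.621*o^3 - 14.2139*o^2 - 4.807*o - 3.388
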